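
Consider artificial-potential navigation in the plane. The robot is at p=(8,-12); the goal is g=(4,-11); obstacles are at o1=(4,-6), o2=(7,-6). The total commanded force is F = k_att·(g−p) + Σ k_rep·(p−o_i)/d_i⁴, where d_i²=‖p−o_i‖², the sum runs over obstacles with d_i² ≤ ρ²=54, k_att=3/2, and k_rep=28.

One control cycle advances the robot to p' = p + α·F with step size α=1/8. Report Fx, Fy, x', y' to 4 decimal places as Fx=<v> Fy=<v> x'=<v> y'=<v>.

Fx=-5.9381 Fy=1.3152 x'=7.2577 y'=-11.8356

F_att = 3/2·(g−p) = 3/2·(-4,1) = (-6.0000,1.5000)
o1: d²=52 ≤ ρ²=54; F_rep = 28·(4,-6)/52² = (0.0414,-0.0621)
o2: d²=37 ≤ ρ²=54; F_rep = 28·(1,-6)/37² = (0.0205,-0.1227)
F = F_att + ΣF_rep = (-5.9381,1.3152)
p' = p + 1/8·F = (7.2577,-11.8356)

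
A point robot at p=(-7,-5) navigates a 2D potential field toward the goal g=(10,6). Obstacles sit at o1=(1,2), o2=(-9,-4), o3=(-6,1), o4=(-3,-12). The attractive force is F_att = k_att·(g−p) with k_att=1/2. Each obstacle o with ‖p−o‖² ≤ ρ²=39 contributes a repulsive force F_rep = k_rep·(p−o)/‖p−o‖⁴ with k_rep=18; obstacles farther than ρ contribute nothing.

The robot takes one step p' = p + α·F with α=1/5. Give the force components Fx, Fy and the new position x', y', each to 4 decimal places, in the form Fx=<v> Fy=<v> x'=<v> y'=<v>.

Fx=9.9269 Fy=4.7011 x'=-5.0146 y'=-4.0598

F_att = 1/2·(g−p) = 1/2·(17,11) = (8.5000,5.5000)
o1: d²=113 > ρ²=39 → inactive
o2: d²=5 ≤ ρ²=39; F_rep = 18·(2,-1)/5² = (1.4400,-0.7200)
o3: d²=37 ≤ ρ²=39; F_rep = 18·(-1,-6)/37² = (-0.0131,-0.0789)
o4: d²=65 > ρ²=39 → inactive
F = F_att + ΣF_rep = (9.9269,4.7011)
p' = p + 1/5·F = (-5.0146,-4.0598)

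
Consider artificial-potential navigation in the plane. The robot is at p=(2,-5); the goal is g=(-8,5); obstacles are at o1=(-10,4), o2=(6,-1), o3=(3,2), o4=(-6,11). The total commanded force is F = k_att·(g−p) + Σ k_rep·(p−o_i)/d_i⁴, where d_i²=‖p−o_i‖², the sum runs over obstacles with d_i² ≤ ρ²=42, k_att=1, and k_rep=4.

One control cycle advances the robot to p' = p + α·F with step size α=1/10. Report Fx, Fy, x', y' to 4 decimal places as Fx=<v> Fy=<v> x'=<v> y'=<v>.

Fx=-10.0156 Fy=9.9844 x'=0.9984 y'=-4.0016

F_att = 1·(g−p) = 1·(-10,10) = (-10.0000,10.0000)
o1: d²=225 > ρ²=42 → inactive
o2: d²=32 ≤ ρ²=42; F_rep = 4·(-4,-4)/32² = (-0.0156,-0.0156)
o3: d²=50 > ρ²=42 → inactive
o4: d²=320 > ρ²=42 → inactive
F = F_att + ΣF_rep = (-10.0156,9.9844)
p' = p + 1/10·F = (0.9984,-4.0016)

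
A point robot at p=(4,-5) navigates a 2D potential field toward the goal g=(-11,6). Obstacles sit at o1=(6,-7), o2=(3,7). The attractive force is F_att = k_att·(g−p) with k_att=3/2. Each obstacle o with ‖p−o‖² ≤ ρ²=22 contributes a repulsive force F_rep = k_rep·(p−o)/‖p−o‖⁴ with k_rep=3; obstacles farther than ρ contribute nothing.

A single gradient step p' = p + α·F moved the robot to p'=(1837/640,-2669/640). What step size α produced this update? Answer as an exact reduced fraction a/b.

α = 1/20

F_att = 3/2·(g−p) = 3/2·(-15,11) = (-22.5000,16.5000)
o1: d²=8 ≤ ρ²=22; F_rep = 3·(-2,2)/8² = (-0.0938,0.0938)
o2: d²=145 > ρ²=22 → inactive
F = F_att + ΣF_rep = (-22.5938,16.5938)
Δp = p'−p = (-1.1297,0.8297); α = Δx/Fx = (-723/640) / (-723/32) = 1/20
check: Δy/Fy = (531/640) / (531/32) = 1/20 ✓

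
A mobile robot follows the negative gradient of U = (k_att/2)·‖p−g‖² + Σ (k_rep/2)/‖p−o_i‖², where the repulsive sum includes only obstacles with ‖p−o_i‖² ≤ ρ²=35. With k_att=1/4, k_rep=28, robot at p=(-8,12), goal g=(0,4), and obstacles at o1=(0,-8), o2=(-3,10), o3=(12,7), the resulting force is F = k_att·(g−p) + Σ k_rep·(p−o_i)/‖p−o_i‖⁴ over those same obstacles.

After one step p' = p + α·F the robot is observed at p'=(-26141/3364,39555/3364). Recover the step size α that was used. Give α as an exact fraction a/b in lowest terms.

F_att = 1/4·(g−p) = 1/4·(8,-8) = (2.0000,-2.0000)
o1: d²=464 > ρ²=35 → inactive
o2: d²=29 ≤ ρ²=35; F_rep = 28·(-5,2)/29² = (-0.1665,0.0666)
o3: d²=425 > ρ²=35 → inactive
F = F_att + ΣF_rep = (1.8335,-1.9334)
Δp = p'−p = (0.2292,-0.2417); α = Δx/Fx = (771/3364) / (1542/841) = 1/8
check: Δy/Fy = (-813/3364) / (-1626/841) = 1/8 ✓

α = 1/8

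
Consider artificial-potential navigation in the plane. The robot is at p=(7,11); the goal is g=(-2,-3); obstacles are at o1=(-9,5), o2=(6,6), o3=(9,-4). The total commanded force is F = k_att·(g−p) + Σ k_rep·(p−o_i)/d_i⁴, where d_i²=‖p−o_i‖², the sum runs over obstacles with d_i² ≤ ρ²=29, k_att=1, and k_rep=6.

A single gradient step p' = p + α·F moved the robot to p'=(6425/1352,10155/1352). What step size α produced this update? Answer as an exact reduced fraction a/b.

F_att = 1·(g−p) = 1·(-9,-14) = (-9.0000,-14.0000)
o1: d²=292 > ρ²=29 → inactive
o2: d²=26 ≤ ρ²=29; F_rep = 6·(1,5)/26² = (0.0089,0.0444)
o3: d²=229 > ρ²=29 → inactive
F = F_att + ΣF_rep = (-8.9911,-13.9556)
Δp = p'−p = (-2.2478,-3.4889); α = Δx/Fx = (-3039/1352) / (-3039/338) = 1/4
check: Δy/Fy = (-4717/1352) / (-4717/338) = 1/4 ✓

α = 1/4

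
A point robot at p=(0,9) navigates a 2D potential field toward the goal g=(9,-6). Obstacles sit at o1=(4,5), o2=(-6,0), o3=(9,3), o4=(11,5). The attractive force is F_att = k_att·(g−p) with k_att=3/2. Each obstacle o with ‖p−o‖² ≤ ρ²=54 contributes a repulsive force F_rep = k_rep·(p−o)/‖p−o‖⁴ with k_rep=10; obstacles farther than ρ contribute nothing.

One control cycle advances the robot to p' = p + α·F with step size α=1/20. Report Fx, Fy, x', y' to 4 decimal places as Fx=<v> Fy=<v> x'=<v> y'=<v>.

F_att = 3/2·(g−p) = 3/2·(9,-15) = (13.5000,-22.5000)
o1: d²=32 ≤ ρ²=54; F_rep = 10·(-4,4)/32² = (-0.0391,0.0391)
o2: d²=117 > ρ²=54 → inactive
o3: d²=117 > ρ²=54 → inactive
o4: d²=137 > ρ²=54 → inactive
F = F_att + ΣF_rep = (13.4609,-22.4609)
p' = p + 1/20·F = (0.6730,7.8770)

Fx=13.4609 Fy=-22.4609 x'=0.6730 y'=7.8770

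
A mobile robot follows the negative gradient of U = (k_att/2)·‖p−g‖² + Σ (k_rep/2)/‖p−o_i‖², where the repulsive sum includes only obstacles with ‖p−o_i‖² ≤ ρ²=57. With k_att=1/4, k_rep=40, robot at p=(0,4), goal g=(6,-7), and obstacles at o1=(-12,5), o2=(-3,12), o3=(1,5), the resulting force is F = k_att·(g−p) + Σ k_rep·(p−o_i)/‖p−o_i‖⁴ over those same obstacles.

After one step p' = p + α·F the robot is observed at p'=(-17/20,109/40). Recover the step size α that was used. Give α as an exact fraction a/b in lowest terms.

F_att = 1/4·(g−p) = 1/4·(6,-11) = (1.5000,-2.7500)
o1: d²=145 > ρ²=57 → inactive
o2: d²=73 > ρ²=57 → inactive
o3: d²=2 ≤ ρ²=57; F_rep = 40·(-1,-1)/2² = (-10.0000,-10.0000)
F = F_att + ΣF_rep = (-8.5000,-12.7500)
Δp = p'−p = (-0.8500,-1.2750); α = Δx/Fx = (-17/20) / (-17/2) = 1/10
check: Δy/Fy = (-51/40) / (-51/4) = 1/10 ✓

α = 1/10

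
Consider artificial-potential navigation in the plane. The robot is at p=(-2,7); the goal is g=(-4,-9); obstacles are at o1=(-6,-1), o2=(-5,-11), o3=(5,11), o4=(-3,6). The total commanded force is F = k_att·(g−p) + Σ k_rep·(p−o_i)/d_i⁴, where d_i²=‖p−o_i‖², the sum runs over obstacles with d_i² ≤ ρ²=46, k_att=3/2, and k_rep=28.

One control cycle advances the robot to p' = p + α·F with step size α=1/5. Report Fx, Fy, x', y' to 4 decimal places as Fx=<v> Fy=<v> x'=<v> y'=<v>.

F_att = 3/2·(g−p) = 3/2·(-2,-16) = (-3.0000,-24.0000)
o1: d²=80 > ρ²=46 → inactive
o2: d²=333 > ρ²=46 → inactive
o3: d²=65 > ρ²=46 → inactive
o4: d²=2 ≤ ρ²=46; F_rep = 28·(1,1)/2² = (7.0000,7.0000)
F = F_att + ΣF_rep = (4.0000,-17.0000)
p' = p + 1/5·F = (-1.2000,3.6000)

Fx=4.0000 Fy=-17.0000 x'=-1.2000 y'=3.6000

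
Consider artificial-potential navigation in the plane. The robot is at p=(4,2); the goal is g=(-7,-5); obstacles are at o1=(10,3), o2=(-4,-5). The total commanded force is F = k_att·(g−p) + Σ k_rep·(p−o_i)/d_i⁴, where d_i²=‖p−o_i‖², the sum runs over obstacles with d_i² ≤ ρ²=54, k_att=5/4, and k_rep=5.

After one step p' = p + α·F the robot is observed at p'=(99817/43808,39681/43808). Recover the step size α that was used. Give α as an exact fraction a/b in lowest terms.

α = 1/8

F_att = 5/4·(g−p) = 5/4·(-11,-7) = (-13.7500,-8.7500)
o1: d²=37 ≤ ρ²=54; F_rep = 5·(-6,-1)/37² = (-0.0219,-0.0037)
o2: d²=113 > ρ²=54 → inactive
F = F_att + ΣF_rep = (-13.7719,-8.7537)
Δp = p'−p = (-1.7215,-1.0942); α = Δx/Fx = (-75415/43808) / (-75415/5476) = 1/8
check: Δy/Fy = (-47935/43808) / (-47935/5476) = 1/8 ✓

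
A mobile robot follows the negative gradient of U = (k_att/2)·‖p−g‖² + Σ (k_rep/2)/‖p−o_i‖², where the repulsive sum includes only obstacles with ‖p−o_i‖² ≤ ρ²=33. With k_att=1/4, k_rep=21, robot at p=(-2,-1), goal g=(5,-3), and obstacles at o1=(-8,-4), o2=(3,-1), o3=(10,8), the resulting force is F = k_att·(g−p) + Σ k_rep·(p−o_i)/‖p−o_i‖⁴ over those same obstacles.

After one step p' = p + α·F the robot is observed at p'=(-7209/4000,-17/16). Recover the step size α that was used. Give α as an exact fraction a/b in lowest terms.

α = 1/8

F_att = 1/4·(g−p) = 1/4·(7,-2) = (1.7500,-0.5000)
o1: d²=45 > ρ²=33 → inactive
o2: d²=25 ≤ ρ²=33; F_rep = 21·(-5,0)/25² = (-0.1680,0.0000)
o3: d²=225 > ρ²=33 → inactive
F = F_att + ΣF_rep = (1.5820,-0.5000)
Δp = p'−p = (0.1978,-0.0625); α = Δx/Fx = (791/4000) / (791/500) = 1/8
check: Δy/Fy = (-1/16) / (-1/2) = 1/8 ✓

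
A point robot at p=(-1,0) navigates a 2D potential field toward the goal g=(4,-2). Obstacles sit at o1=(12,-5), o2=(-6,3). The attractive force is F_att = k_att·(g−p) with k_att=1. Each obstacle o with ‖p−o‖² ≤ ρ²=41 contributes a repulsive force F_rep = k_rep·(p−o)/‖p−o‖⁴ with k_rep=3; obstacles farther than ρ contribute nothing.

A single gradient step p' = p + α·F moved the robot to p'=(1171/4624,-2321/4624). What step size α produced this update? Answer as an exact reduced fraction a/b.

F_att = 1·(g−p) = 1·(5,-2) = (5.0000,-2.0000)
o1: d²=194 > ρ²=41 → inactive
o2: d²=34 ≤ ρ²=41; F_rep = 3·(5,-3)/34² = (0.0130,-0.0078)
F = F_att + ΣF_rep = (5.0130,-2.0078)
Δp = p'−p = (1.2532,-0.5019); α = Δx/Fx = (5795/4624) / (5795/1156) = 1/4
check: Δy/Fy = (-2321/4624) / (-2321/1156) = 1/4 ✓

α = 1/4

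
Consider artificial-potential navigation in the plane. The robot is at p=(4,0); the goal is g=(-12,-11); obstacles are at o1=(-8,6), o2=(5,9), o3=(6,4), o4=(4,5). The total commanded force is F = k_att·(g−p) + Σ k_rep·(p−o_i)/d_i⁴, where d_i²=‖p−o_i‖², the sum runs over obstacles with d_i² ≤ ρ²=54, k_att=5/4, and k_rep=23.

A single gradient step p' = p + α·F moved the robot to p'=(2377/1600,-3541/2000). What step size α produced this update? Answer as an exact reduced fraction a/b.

F_att = 5/4·(g−p) = 5/4·(-16,-11) = (-20.0000,-13.7500)
o1: d²=180 > ρ²=54 → inactive
o2: d²=82 > ρ²=54 → inactive
o3: d²=20 ≤ ρ²=54; F_rep = 23·(-2,-4)/20² = (-0.1150,-0.2300)
o4: d²=25 ≤ ρ²=54; F_rep = 23·(0,-5)/25² = (0.0000,-0.1840)
F = F_att + ΣF_rep = (-20.1150,-14.1640)
Δp = p'−p = (-2.5144,-1.7705); α = Δx/Fx = (-4023/1600) / (-4023/200) = 1/8
check: Δy/Fy = (-3541/2000) / (-3541/250) = 1/8 ✓

α = 1/8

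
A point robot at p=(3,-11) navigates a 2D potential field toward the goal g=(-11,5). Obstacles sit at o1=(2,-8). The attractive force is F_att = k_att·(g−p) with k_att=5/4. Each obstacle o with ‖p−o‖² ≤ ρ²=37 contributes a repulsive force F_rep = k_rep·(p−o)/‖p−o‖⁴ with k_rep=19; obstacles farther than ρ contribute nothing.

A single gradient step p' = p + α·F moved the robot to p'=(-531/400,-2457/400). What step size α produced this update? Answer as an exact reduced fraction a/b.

F_att = 5/4·(g−p) = 5/4·(-14,16) = (-17.5000,20.0000)
o1: d²=10 ≤ ρ²=37; F_rep = 19·(1,-3)/10² = (0.1900,-0.5700)
F = F_att + ΣF_rep = (-17.3100,19.4300)
Δp = p'−p = (-4.3275,4.8575); α = Δx/Fx = (-1731/400) / (-1731/100) = 1/4
check: Δy/Fy = (1943/400) / (1943/100) = 1/4 ✓

α = 1/4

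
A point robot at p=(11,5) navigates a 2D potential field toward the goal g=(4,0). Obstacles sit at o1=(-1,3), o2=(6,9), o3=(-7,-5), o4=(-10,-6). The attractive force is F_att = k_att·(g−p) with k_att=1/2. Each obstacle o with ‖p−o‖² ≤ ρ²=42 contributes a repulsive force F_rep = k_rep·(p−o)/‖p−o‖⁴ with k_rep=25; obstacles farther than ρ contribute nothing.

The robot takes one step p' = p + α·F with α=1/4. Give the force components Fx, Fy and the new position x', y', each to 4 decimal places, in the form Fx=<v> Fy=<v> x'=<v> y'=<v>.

F_att = 1/2·(g−p) = 1/2·(-7,-5) = (-3.5000,-2.5000)
o1: d²=148 > ρ²=42 → inactive
o2: d²=41 ≤ ρ²=42; F_rep = 25·(5,-4)/41² = (0.0744,-0.0595)
o3: d²=424 > ρ²=42 → inactive
o4: d²=562 > ρ²=42 → inactive
F = F_att + ΣF_rep = (-3.4256,-2.5595)
p' = p + 1/4·F = (10.1436,4.3601)

Fx=-3.4256 Fy=-2.5595 x'=10.1436 y'=4.3601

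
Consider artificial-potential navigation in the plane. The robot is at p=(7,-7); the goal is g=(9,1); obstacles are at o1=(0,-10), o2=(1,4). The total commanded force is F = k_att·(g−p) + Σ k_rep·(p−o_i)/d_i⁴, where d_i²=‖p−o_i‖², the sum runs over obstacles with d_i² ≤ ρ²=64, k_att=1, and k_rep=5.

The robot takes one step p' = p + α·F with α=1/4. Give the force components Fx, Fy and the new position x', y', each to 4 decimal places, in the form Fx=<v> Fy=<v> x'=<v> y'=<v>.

Fx=2.0104 Fy=8.0045 x'=7.5026 y'=-4.9989

F_att = 1·(g−p) = 1·(2,8) = (2.0000,8.0000)
o1: d²=58 ≤ ρ²=64; F_rep = 5·(7,3)/58² = (0.0104,0.0045)
o2: d²=157 > ρ²=64 → inactive
F = F_att + ΣF_rep = (2.0104,8.0045)
p' = p + 1/4·F = (7.5026,-4.9989)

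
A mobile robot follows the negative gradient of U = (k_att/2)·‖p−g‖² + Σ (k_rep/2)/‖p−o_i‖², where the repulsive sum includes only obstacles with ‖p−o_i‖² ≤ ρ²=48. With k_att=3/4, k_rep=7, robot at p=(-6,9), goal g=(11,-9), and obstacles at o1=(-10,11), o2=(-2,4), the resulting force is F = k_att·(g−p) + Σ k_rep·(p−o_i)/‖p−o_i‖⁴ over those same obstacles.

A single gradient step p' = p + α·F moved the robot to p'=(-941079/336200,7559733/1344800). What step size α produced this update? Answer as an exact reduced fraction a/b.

α = 1/4

F_att = 3/4·(g−p) = 3/4·(17,-18) = (12.7500,-13.5000)
o1: d²=20 ≤ ρ²=48; F_rep = 7·(4,-2)/20² = (0.0700,-0.0350)
o2: d²=41 ≤ ρ²=48; F_rep = 7·(-4,5)/41² = (-0.0167,0.0208)
F = F_att + ΣF_rep = (12.8033,-13.5142)
Δp = p'−p = (3.2008,-3.3785); α = Δx/Fx = (1076121/336200) / (1076121/84050) = 1/4
check: Δy/Fy = (-4543467/1344800) / (-4543467/336200) = 1/4 ✓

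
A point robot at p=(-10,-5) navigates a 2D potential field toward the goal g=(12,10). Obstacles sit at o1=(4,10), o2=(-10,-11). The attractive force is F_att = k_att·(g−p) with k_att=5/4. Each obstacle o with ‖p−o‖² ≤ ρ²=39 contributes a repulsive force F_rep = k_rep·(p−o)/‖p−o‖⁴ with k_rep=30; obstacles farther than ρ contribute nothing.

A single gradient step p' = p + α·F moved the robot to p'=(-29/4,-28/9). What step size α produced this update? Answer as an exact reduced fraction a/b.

F_att = 5/4·(g−p) = 5/4·(22,15) = (27.5000,18.7500)
o1: d²=421 > ρ²=39 → inactive
o2: d²=36 ≤ ρ²=39; F_rep = 30·(0,6)/36² = (0.0000,0.1389)
F = F_att + ΣF_rep = (27.5000,18.8889)
Δp = p'−p = (2.7500,1.8889); α = Δx/Fx = (11/4) / (55/2) = 1/10
check: Δy/Fy = (17/9) / (170/9) = 1/10 ✓

α = 1/10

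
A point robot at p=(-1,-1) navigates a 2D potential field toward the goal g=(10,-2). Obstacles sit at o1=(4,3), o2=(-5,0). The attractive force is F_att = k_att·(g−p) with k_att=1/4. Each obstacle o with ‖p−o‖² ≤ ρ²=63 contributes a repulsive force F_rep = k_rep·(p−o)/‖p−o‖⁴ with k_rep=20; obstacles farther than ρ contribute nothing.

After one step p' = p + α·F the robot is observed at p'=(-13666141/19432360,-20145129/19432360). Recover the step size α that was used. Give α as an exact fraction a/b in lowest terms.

α = 1/10

F_att = 1/4·(g−p) = 1/4·(11,-1) = (2.7500,-0.2500)
o1: d²=41 ≤ ρ²=63; F_rep = 20·(-5,-4)/41² = (-0.0595,-0.0476)
o2: d²=17 ≤ ρ²=63; F_rep = 20·(4,-1)/17² = (0.2768,-0.0692)
F = F_att + ΣF_rep = (2.9673,-0.3668)
Δp = p'−p = (0.2967,-0.0367); α = Δx/Fx = (5766219/19432360) / (5766219/1943236) = 1/10
check: Δy/Fy = (-712769/19432360) / (-712769/1943236) = 1/10 ✓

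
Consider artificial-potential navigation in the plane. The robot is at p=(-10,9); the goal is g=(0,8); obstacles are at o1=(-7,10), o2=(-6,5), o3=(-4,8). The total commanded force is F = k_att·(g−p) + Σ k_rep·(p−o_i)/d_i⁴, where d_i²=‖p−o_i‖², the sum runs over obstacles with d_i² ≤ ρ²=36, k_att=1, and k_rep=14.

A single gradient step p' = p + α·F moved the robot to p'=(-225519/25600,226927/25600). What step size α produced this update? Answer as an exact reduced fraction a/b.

α = 1/8

F_att = 1·(g−p) = 1·(10,-1) = (10.0000,-1.0000)
o1: d²=10 ≤ ρ²=36; F_rep = 14·(-3,-1)/10² = (-0.4200,-0.1400)
o2: d²=32 ≤ ρ²=36; F_rep = 14·(-4,4)/32² = (-0.0547,0.0547)
o3: d²=37 > ρ²=36 → inactive
F = F_att + ΣF_rep = (9.5253,-1.0853)
Δp = p'−p = (1.1907,-0.1357); α = Δx/Fx = (30481/25600) / (30481/3200) = 1/8
check: Δy/Fy = (-3473/25600) / (-3473/3200) = 1/8 ✓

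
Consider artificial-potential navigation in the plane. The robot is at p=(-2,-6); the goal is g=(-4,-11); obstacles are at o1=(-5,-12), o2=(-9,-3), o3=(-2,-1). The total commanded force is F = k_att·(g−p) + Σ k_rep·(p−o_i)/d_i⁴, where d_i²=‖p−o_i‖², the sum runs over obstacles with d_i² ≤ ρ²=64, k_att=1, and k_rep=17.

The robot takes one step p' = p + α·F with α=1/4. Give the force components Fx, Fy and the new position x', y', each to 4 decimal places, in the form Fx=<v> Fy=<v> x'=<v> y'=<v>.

F_att = 1·(g−p) = 1·(-2,-5) = (-2.0000,-5.0000)
o1: d²=45 ≤ ρ²=64; F_rep = 17·(3,6)/45² = (0.0252,0.0504)
o2: d²=58 ≤ ρ²=64; F_rep = 17·(7,-3)/58² = (0.0354,-0.0152)
o3: d²=25 ≤ ρ²=64; F_rep = 17·(0,-5)/25² = (0.0000,-0.1360)
F = F_att + ΣF_rep = (-1.9394,-5.1008)
p' = p + 1/4·F = (-2.4849,-7.2752)

Fx=-1.9394 Fy=-5.1008 x'=-2.4849 y'=-7.2752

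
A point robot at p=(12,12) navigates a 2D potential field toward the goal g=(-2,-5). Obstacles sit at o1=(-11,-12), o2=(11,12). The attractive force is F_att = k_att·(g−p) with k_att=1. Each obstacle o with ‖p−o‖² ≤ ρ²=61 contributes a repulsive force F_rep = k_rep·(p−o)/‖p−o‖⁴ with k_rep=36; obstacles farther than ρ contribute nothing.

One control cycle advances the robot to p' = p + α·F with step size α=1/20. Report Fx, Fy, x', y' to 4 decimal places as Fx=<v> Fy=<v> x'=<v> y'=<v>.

Fx=22.0000 Fy=-17.0000 x'=13.1000 y'=11.1500

F_att = 1·(g−p) = 1·(-14,-17) = (-14.0000,-17.0000)
o1: d²=1105 > ρ²=61 → inactive
o2: d²=1 ≤ ρ²=61; F_rep = 36·(1,0)/1² = (36.0000,0.0000)
F = F_att + ΣF_rep = (22.0000,-17.0000)
p' = p + 1/20·F = (13.1000,11.1500)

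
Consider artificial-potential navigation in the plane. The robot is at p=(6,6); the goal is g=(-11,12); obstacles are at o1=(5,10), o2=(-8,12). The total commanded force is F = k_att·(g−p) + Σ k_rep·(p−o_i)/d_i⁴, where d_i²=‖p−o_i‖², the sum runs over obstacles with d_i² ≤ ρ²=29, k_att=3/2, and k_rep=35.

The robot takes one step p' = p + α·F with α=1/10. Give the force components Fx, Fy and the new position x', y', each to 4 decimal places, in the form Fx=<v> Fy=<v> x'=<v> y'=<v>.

Fx=-25.3789 Fy=8.5156 x'=3.4621 y'=6.8516

F_att = 3/2·(g−p) = 3/2·(-17,6) = (-25.5000,9.0000)
o1: d²=17 ≤ ρ²=29; F_rep = 35·(1,-4)/17² = (0.1211,-0.4844)
o2: d²=232 > ρ²=29 → inactive
F = F_att + ΣF_rep = (-25.3789,8.5156)
p' = p + 1/10·F = (3.4621,6.8516)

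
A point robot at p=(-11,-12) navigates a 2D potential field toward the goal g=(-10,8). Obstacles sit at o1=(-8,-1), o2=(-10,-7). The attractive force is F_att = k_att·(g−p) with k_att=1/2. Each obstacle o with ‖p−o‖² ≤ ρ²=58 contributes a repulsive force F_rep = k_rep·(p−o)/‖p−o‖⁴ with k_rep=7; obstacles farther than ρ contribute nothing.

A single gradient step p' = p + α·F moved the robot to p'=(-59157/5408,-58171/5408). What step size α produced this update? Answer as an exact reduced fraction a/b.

α = 1/8

F_att = 1/2·(g−p) = 1/2·(1,20) = (0.5000,10.0000)
o1: d²=130 > ρ²=58 → inactive
o2: d²=26 ≤ ρ²=58; F_rep = 7·(-1,-5)/26² = (-0.0104,-0.0518)
F = F_att + ΣF_rep = (0.4896,9.9482)
Δp = p'−p = (0.0612,1.2435); α = Δx/Fx = (331/5408) / (331/676) = 1/8
check: Δy/Fy = (6725/5408) / (6725/676) = 1/8 ✓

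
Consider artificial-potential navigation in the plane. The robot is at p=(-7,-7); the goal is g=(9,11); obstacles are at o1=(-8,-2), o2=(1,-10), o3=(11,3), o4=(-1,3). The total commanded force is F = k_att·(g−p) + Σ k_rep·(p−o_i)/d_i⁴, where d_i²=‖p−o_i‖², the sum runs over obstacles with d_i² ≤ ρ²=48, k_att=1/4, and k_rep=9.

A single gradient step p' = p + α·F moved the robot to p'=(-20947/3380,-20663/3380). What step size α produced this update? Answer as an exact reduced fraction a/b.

α = 1/5

F_att = 1/4·(g−p) = 1/4·(16,18) = (4.0000,4.5000)
o1: d²=26 ≤ ρ²=48; F_rep = 9·(1,-5)/26² = (0.0133,-0.0666)
o2: d²=73 > ρ²=48 → inactive
o3: d²=424 > ρ²=48 → inactive
o4: d²=136 > ρ²=48 → inactive
F = F_att + ΣF_rep = (4.0133,4.4334)
Δp = p'−p = (0.8027,0.8867); α = Δx/Fx = (2713/3380) / (2713/676) = 1/5
check: Δy/Fy = (2997/3380) / (2997/676) = 1/5 ✓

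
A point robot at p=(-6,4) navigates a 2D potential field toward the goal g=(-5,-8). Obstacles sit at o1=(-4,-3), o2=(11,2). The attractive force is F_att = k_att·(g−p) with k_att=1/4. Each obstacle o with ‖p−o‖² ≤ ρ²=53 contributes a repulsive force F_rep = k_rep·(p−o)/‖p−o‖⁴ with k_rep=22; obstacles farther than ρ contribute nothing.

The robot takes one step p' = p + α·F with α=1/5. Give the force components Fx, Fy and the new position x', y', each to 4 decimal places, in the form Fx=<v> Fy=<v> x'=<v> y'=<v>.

Fx=0.2343 Fy=-2.9452 x'=-5.9531 y'=3.4110

F_att = 1/4·(g−p) = 1/4·(1,-12) = (0.2500,-3.0000)
o1: d²=53 ≤ ρ²=53; F_rep = 22·(-2,7)/53² = (-0.0157,0.0548)
o2: d²=293 > ρ²=53 → inactive
F = F_att + ΣF_rep = (0.2343,-2.9452)
p' = p + 1/5·F = (-5.9531,3.4110)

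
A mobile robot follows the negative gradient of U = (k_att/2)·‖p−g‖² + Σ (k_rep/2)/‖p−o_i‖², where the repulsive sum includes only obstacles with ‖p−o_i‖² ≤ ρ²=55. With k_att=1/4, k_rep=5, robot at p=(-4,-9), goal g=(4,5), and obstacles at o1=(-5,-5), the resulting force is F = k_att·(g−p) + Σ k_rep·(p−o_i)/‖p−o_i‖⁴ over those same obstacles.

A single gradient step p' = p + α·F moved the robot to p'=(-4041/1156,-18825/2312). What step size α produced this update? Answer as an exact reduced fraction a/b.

F_att = 1/4·(g−p) = 1/4·(8,14) = (2.0000,3.5000)
o1: d²=17 ≤ ρ²=55; F_rep = 5·(1,-4)/17² = (0.0173,-0.0692)
F = F_att + ΣF_rep = (2.0173,3.4308)
Δp = p'−p = (0.5043,0.8577); α = Δx/Fx = (583/1156) / (583/289) = 1/4
check: Δy/Fy = (1983/2312) / (1983/578) = 1/4 ✓

α = 1/4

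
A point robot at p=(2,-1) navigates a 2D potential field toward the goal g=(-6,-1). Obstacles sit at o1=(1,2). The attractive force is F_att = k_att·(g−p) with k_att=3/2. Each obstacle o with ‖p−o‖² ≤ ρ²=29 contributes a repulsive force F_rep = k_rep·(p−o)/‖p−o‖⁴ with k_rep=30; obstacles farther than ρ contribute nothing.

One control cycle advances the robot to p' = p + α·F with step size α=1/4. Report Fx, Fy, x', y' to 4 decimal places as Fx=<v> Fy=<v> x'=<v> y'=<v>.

Fx=-11.7000 Fy=-0.9000 x'=-0.9250 y'=-1.2250

F_att = 3/2·(g−p) = 3/2·(-8,0) = (-12.0000,0.0000)
o1: d²=10 ≤ ρ²=29; F_rep = 30·(1,-3)/10² = (0.3000,-0.9000)
F = F_att + ΣF_rep = (-11.7000,-0.9000)
p' = p + 1/4·F = (-0.9250,-1.2250)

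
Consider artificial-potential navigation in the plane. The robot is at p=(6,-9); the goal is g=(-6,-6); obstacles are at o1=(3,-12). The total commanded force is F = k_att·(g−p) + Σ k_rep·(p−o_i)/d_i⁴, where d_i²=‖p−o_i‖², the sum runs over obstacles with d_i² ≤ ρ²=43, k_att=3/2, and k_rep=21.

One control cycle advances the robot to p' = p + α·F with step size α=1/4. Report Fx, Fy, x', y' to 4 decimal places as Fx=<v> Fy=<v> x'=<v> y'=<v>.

Fx=-17.8056 Fy=4.6944 x'=1.5486 y'=-7.8264

F_att = 3/2·(g−p) = 3/2·(-12,3) = (-18.0000,4.5000)
o1: d²=18 ≤ ρ²=43; F_rep = 21·(3,3)/18² = (0.1944,0.1944)
F = F_att + ΣF_rep = (-17.8056,4.6944)
p' = p + 1/4·F = (1.5486,-7.8264)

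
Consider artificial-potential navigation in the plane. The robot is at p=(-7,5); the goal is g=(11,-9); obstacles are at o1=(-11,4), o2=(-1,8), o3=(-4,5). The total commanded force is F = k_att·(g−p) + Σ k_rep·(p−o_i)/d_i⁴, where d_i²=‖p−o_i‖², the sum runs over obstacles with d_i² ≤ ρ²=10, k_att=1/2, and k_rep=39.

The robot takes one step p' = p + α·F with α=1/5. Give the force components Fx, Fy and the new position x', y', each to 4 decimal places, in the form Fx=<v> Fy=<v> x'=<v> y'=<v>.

F_att = 1/2·(g−p) = 1/2·(18,-14) = (9.0000,-7.0000)
o1: d²=17 > ρ²=10 → inactive
o2: d²=45 > ρ²=10 → inactive
o3: d²=9 ≤ ρ²=10; F_rep = 39·(-3,0)/9² = (-1.4444,0.0000)
F = F_att + ΣF_rep = (7.5556,-7.0000)
p' = p + 1/5·F = (-5.4889,3.6000)

Fx=7.5556 Fy=-7.0000 x'=-5.4889 y'=3.6000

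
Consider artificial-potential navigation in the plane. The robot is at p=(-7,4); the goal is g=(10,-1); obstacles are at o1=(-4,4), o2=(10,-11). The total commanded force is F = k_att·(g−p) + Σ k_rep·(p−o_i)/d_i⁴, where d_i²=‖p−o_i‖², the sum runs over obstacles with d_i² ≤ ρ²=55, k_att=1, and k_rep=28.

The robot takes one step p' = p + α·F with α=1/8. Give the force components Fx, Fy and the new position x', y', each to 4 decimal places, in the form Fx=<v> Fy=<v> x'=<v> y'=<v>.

F_att = 1·(g−p) = 1·(17,-5) = (17.0000,-5.0000)
o1: d²=9 ≤ ρ²=55; F_rep = 28·(-3,0)/9² = (-1.0370,0.0000)
o2: d²=514 > ρ²=55 → inactive
F = F_att + ΣF_rep = (15.9630,-5.0000)
p' = p + 1/8·F = (-5.0046,3.3750)

Fx=15.9630 Fy=-5.0000 x'=-5.0046 y'=3.3750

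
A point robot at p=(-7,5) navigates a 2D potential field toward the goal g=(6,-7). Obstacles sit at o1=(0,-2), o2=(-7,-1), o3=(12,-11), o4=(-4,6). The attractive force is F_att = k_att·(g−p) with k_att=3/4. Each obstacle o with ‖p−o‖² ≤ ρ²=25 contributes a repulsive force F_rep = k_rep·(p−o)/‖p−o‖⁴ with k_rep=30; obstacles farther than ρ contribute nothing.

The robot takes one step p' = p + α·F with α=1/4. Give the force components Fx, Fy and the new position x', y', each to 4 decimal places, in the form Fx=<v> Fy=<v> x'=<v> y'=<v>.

Fx=8.8500 Fy=-9.3000 x'=-4.7875 y'=2.6750

F_att = 3/4·(g−p) = 3/4·(13,-12) = (9.7500,-9.0000)
o1: d²=98 > ρ²=25 → inactive
o2: d²=36 > ρ²=25 → inactive
o3: d²=617 > ρ²=25 → inactive
o4: d²=10 ≤ ρ²=25; F_rep = 30·(-3,-1)/10² = (-0.9000,-0.3000)
F = F_att + ΣF_rep = (8.8500,-9.3000)
p' = p + 1/4·F = (-4.7875,2.6750)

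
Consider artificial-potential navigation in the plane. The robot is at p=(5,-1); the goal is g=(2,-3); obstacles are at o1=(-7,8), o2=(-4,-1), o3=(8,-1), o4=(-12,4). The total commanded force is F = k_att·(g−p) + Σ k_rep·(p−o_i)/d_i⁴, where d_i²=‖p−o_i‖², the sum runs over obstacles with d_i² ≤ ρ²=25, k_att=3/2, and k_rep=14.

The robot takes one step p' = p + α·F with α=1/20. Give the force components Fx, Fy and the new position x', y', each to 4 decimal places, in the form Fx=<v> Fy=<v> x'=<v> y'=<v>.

Fx=-5.0185 Fy=-3.0000 x'=4.7491 y'=-1.1500

F_att = 3/2·(g−p) = 3/2·(-3,-2) = (-4.5000,-3.0000)
o1: d²=225 > ρ²=25 → inactive
o2: d²=81 > ρ²=25 → inactive
o3: d²=9 ≤ ρ²=25; F_rep = 14·(-3,0)/9² = (-0.5185,0.0000)
o4: d²=314 > ρ²=25 → inactive
F = F_att + ΣF_rep = (-5.0185,-3.0000)
p' = p + 1/20·F = (4.7491,-1.1500)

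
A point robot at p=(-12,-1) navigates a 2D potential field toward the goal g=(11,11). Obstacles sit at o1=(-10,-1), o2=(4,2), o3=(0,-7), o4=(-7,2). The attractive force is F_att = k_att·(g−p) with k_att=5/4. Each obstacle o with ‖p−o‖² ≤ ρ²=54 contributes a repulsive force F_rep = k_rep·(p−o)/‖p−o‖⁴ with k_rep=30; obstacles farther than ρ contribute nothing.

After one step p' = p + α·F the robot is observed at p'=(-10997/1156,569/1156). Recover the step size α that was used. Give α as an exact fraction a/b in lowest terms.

α = 1/10

F_att = 5/4·(g−p) = 5/4·(23,12) = (28.7500,15.0000)
o1: d²=4 ≤ ρ²=54; F_rep = 30·(-2,0)/4² = (-3.7500,0.0000)
o2: d²=265 > ρ²=54 → inactive
o3: d²=180 > ρ²=54 → inactive
o4: d²=34 ≤ ρ²=54; F_rep = 30·(-5,-3)/34² = (-0.1298,-0.0779)
F = F_att + ΣF_rep = (24.8702,14.9221)
Δp = p'−p = (2.4870,1.4922); α = Δx/Fx = (2875/1156) / (14375/578) = 1/10
check: Δy/Fy = (1725/1156) / (8625/578) = 1/10 ✓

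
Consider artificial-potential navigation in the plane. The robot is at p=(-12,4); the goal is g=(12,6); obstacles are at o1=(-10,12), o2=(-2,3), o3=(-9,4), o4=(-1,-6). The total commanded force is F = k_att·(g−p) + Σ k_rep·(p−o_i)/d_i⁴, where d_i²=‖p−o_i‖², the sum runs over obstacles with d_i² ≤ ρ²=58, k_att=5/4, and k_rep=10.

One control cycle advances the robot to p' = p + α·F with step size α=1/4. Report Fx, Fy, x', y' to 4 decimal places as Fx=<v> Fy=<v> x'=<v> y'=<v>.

F_att = 5/4·(g−p) = 5/4·(24,2) = (30.0000,2.5000)
o1: d²=68 > ρ²=58 → inactive
o2: d²=101 > ρ²=58 → inactive
o3: d²=9 ≤ ρ²=58; F_rep = 10·(-3,0)/9² = (-0.3704,0.0000)
o4: d²=221 > ρ²=58 → inactive
F = F_att + ΣF_rep = (29.6296,2.5000)
p' = p + 1/4·F = (-4.5926,4.6250)

Fx=29.6296 Fy=2.5000 x'=-4.5926 y'=4.6250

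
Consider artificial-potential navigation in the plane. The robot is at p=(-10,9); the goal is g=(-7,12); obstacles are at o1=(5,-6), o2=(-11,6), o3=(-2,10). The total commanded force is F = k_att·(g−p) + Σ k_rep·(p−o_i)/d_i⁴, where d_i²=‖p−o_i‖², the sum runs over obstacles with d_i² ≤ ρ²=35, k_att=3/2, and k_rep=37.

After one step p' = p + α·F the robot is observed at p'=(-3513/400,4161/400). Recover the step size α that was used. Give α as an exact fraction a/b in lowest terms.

F_att = 3/2·(g−p) = 3/2·(3,3) = (4.5000,4.5000)
o1: d²=450 > ρ²=35 → inactive
o2: d²=10 ≤ ρ²=35; F_rep = 37·(1,3)/10² = (0.3700,1.1100)
o3: d²=65 > ρ²=35 → inactive
F = F_att + ΣF_rep = (4.8700,5.6100)
Δp = p'−p = (1.2175,1.4025); α = Δx/Fx = (487/400) / (487/100) = 1/4
check: Δy/Fy = (561/400) / (561/100) = 1/4 ✓

α = 1/4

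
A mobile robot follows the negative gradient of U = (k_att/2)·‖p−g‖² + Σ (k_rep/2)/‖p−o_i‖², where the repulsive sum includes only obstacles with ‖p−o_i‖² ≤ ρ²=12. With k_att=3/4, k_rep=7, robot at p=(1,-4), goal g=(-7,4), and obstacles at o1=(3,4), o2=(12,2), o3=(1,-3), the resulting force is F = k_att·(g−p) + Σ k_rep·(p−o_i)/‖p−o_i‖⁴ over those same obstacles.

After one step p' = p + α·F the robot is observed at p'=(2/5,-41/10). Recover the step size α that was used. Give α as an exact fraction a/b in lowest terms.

F_att = 3/4·(g−p) = 3/4·(-8,8) = (-6.0000,6.0000)
o1: d²=68 > ρ²=12 → inactive
o2: d²=157 > ρ²=12 → inactive
o3: d²=1 ≤ ρ²=12; F_rep = 7·(0,-1)/1² = (0.0000,-7.0000)
F = F_att + ΣF_rep = (-6.0000,-1.0000)
Δp = p'−p = (-0.6000,-0.1000); α = Δx/Fx = (-3/5) / (-6) = 1/10
check: Δy/Fy = (-1/10) / (-1) = 1/10 ✓

α = 1/10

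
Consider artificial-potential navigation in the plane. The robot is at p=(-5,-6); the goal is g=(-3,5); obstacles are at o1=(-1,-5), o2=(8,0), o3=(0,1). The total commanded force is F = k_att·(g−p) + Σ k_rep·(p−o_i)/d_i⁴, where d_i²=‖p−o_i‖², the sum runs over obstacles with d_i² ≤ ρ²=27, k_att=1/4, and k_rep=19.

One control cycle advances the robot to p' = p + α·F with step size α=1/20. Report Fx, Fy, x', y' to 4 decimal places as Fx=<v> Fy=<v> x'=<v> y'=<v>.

Fx=0.2370 Fy=2.6843 x'=-4.9881 y'=-5.8658

F_att = 1/4·(g−p) = 1/4·(2,11) = (0.5000,2.7500)
o1: d²=17 ≤ ρ²=27; F_rep = 19·(-4,-1)/17² = (-0.2630,-0.0657)
o2: d²=205 > ρ²=27 → inactive
o3: d²=74 > ρ²=27 → inactive
F = F_att + ΣF_rep = (0.2370,2.6843)
p' = p + 1/20·F = (-4.9881,-5.8658)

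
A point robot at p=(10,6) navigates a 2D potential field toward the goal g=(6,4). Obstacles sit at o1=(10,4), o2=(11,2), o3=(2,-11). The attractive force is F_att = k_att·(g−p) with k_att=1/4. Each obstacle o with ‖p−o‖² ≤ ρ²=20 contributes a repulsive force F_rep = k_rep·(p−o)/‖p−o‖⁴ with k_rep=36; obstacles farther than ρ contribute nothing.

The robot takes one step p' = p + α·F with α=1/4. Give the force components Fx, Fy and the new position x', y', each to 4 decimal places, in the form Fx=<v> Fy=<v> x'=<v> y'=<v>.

Fx=-1.1246 Fy=4.4983 x'=9.7189 y'=7.1246

F_att = 1/4·(g−p) = 1/4·(-4,-2) = (-1.0000,-0.5000)
o1: d²=4 ≤ ρ²=20; F_rep = 36·(0,2)/4² = (0.0000,4.5000)
o2: d²=17 ≤ ρ²=20; F_rep = 36·(-1,4)/17² = (-0.1246,0.4983)
o3: d²=353 > ρ²=20 → inactive
F = F_att + ΣF_rep = (-1.1246,4.4983)
p' = p + 1/4·F = (9.7189,7.1246)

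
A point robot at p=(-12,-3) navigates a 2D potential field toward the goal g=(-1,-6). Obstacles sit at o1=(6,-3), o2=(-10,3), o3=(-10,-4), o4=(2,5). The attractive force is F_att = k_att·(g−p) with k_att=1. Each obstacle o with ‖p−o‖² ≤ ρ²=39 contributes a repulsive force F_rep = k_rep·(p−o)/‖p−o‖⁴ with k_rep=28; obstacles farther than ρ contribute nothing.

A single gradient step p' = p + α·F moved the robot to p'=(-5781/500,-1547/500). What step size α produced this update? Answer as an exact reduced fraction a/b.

α = 1/20

F_att = 1·(g−p) = 1·(11,-3) = (11.0000,-3.0000)
o1: d²=324 > ρ²=39 → inactive
o2: d²=40 > ρ²=39 → inactive
o3: d²=5 ≤ ρ²=39; F_rep = 28·(-2,1)/5² = (-2.2400,1.1200)
o4: d²=260 > ρ²=39 → inactive
F = F_att + ΣF_rep = (8.7600,-1.8800)
Δp = p'−p = (0.4380,-0.0940); α = Δx/Fx = (219/500) / (219/25) = 1/20
check: Δy/Fy = (-47/500) / (-47/25) = 1/20 ✓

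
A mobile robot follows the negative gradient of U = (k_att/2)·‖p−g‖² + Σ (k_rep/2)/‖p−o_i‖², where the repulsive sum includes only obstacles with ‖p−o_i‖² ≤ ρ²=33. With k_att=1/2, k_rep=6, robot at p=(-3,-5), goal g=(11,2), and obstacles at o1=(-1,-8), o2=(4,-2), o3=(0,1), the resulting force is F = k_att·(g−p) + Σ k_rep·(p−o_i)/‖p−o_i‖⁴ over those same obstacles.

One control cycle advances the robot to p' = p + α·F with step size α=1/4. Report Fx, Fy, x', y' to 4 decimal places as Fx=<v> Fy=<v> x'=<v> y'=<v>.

F_att = 1/2·(g−p) = 1/2·(14,7) = (7.0000,3.5000)
o1: d²=13 ≤ ρ²=33; F_rep = 6·(-2,3)/13² = (-0.0710,0.1065)
o2: d²=58 > ρ²=33 → inactive
o3: d²=45 > ρ²=33 → inactive
F = F_att + ΣF_rep = (6.9290,3.6065)
p' = p + 1/4·F = (-1.2678,-4.0984)

Fx=6.9290 Fy=3.6065 x'=-1.2678 y'=-4.0984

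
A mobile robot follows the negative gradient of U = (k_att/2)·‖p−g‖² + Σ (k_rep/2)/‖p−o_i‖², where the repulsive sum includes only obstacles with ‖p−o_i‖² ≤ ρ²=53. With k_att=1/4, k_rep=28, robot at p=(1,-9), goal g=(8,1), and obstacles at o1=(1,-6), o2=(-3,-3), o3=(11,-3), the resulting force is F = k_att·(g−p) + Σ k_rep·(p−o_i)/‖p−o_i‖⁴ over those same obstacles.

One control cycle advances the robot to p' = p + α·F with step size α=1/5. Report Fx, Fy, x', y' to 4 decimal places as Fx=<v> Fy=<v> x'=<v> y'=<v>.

F_att = 1/4·(g−p) = 1/4·(7,10) = (1.7500,2.5000)
o1: d²=9 ≤ ρ²=53; F_rep = 28·(0,-3)/9² = (0.0000,-1.0370)
o2: d²=52 ≤ ρ²=53; F_rep = 28·(4,-6)/52² = (0.0414,-0.0621)
o3: d²=136 > ρ²=53 → inactive
F = F_att + ΣF_rep = (1.7914,1.4008)
p' = p + 1/5·F = (1.3583,-8.7198)

Fx=1.7914 Fy=1.4008 x'=1.3583 y'=-8.7198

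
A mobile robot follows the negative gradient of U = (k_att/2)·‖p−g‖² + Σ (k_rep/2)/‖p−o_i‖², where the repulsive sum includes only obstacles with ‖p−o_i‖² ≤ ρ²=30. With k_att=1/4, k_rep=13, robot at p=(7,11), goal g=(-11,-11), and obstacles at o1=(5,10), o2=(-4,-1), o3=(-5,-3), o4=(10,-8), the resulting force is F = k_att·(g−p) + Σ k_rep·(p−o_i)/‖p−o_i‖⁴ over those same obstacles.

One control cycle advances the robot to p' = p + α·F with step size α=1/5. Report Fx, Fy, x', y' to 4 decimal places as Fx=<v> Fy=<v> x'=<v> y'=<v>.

Fx=-3.4600 Fy=-4.9800 x'=6.3080 y'=10.0040

F_att = 1/4·(g−p) = 1/4·(-18,-22) = (-4.5000,-5.5000)
o1: d²=5 ≤ ρ²=30; F_rep = 13·(2,1)/5² = (1.0400,0.5200)
o2: d²=265 > ρ²=30 → inactive
o3: d²=340 > ρ²=30 → inactive
o4: d²=370 > ρ²=30 → inactive
F = F_att + ΣF_rep = (-3.4600,-4.9800)
p' = p + 1/5·F = (6.3080,10.0040)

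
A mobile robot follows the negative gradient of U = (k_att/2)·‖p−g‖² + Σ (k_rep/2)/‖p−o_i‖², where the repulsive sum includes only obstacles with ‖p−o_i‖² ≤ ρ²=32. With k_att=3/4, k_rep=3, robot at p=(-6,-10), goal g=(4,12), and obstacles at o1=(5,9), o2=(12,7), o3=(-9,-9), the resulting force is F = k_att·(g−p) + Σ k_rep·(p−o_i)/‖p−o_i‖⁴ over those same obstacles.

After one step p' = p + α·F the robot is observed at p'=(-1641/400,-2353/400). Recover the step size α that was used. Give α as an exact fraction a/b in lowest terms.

F_att = 3/4·(g−p) = 3/4·(10,22) = (7.5000,16.5000)
o1: d²=482 > ρ²=32 → inactive
o2: d²=613 > ρ²=32 → inactive
o3: d²=10 ≤ ρ²=32; F_rep = 3·(3,-1)/10² = (0.0900,-0.0300)
F = F_att + ΣF_rep = (7.5900,16.4700)
Δp = p'−p = (1.8975,4.1175); α = Δx/Fx = (759/400) / (759/100) = 1/4
check: Δy/Fy = (1647/400) / (1647/100) = 1/4 ✓

α = 1/4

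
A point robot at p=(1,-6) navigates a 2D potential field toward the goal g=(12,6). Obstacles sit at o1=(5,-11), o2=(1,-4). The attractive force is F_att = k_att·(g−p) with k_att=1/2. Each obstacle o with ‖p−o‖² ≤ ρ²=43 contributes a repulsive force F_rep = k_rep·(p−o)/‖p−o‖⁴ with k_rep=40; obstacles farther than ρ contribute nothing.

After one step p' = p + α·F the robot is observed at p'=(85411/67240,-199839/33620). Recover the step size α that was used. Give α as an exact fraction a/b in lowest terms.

F_att = 1/2·(g−p) = 1/2·(11,12) = (5.5000,6.0000)
o1: d²=41 ≤ ρ²=43; F_rep = 40·(-4,5)/41² = (-0.0952,0.1190)
o2: d²=4 ≤ ρ²=43; F_rep = 40·(0,-2)/4² = (0.0000,-5.0000)
F = F_att + ΣF_rep = (5.4048,1.1190)
Δp = p'−p = (0.2702,0.0559); α = Δx/Fx = (18171/67240) / (18171/3362) = 1/20
check: Δy/Fy = (1881/33620) / (1881/1681) = 1/20 ✓

α = 1/20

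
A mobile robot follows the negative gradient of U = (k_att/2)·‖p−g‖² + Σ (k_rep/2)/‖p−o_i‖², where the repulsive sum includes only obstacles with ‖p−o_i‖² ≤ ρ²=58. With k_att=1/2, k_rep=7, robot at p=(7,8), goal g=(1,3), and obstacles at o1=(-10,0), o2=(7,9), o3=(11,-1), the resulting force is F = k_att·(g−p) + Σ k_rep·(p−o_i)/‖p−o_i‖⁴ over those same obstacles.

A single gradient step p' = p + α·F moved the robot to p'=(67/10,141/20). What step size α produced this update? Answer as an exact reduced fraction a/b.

α = 1/10

F_att = 1/2·(g−p) = 1/2·(-6,-5) = (-3.0000,-2.5000)
o1: d²=353 > ρ²=58 → inactive
o2: d²=1 ≤ ρ²=58; F_rep = 7·(0,-1)/1² = (0.0000,-7.0000)
o3: d²=97 > ρ²=58 → inactive
F = F_att + ΣF_rep = (-3.0000,-9.5000)
Δp = p'−p = (-0.3000,-0.9500); α = Δx/Fx = (-3/10) / (-3) = 1/10
check: Δy/Fy = (-19/20) / (-19/2) = 1/10 ✓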